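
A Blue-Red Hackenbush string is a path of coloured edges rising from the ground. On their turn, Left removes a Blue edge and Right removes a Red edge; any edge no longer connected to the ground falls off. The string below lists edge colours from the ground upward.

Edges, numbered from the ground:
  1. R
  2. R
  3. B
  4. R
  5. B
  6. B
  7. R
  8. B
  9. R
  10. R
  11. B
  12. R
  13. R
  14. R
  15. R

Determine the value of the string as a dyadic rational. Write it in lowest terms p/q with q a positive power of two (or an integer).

-13023/8192

edge 1 of 15 (R): { · | 0 } => -1
edge 2 of 15 (R): { · | -1 0 } => -2
edge 3 of 15 (B): { -2 | -1 0 } => -3/2
edge 4 of 15 (R): { -2 | -3/2 -1 0 } => -7/4
edge 5 of 15 (B): { -2 -7/4 | -3/2 -1 0 } => -13/8
edge 6 of 15 (B): { -2 -7/4 -13/8 | -3/2 -1 0 } => -25/16
edge 7 of 15 (R): { -2 -7/4 -13/8 | -25/16 -3/2 -1 0 } => -51/32
edge 8 of 15 (B): { -2 -7/4 -13/8 -51/32 | -25/16 -3/2 -1 0 } => -101/64
edge 9 of 15 (R): { -2 -7/4 -13/8 -51/32 | -101/64 -25/16 -3/2 -1 0 } => -203/128
edge 10 of 15 (R): { -2 -7/4 -13/8 -51/32 | -203/128 -101/64 -25/16 -3/2 -1 0 } => -407/256
edge 11 of 15 (B): { -2 -7/4 -13/8 -51/32 -407/256 | -203/128 -101/64 -25/16 -3/2 -1 0 } => -813/512
edge 12 of 15 (R): { -2 -7/4 -13/8 -51/32 -407/256 | -813/512 -203/128 -101/64 -25/16 -3/2 -1 0 } => -1627/1024
edge 13 of 15 (R): { -2 -7/4 -13/8 -51/32 -407/256 | -1627/1024 -813/512 -203/128 -101/64 -25/16 -3/2 -1 0 } => -3255/2048
edge 14 of 15 (R): { -2 -7/4 -13/8 -51/32 -407/256 | -3255/2048 -1627/1024 -813/512 -203/128 -101/64 -25/16 -3/2 -1 0 } => -6511/4096
edge 15 of 15 (R): { -2 -7/4 -13/8 -51/32 -407/256 | -6511/4096 -3255/2048 -1627/1024 -813/512 -203/128 -101/64 -25/16 -3/2 -1 0 } => -13023/8192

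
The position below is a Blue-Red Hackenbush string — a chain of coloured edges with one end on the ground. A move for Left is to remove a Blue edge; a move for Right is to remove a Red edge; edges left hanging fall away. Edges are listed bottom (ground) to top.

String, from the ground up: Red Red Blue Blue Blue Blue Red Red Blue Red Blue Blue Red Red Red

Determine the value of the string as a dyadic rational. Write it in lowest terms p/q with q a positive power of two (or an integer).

v(R) = { — | 0 } = -1
v(RR) = { — | -1, 0 } = -2
v(RRB) = { -2 | -1, 0 } = -3/2
v(RRBB) = { -2, -3/2 | -1, 0 } = -5/4
v(RRBBB) = { -2, -3/2, -5/4 | -1, 0 } = -9/8
v(RRBBBB) = { -2, -3/2, -5/4, -9/8 | -1, 0 } = -17/16
v(RRBBBBR) = { -2, -3/2, -5/4, -9/8 | -17/16, -1, 0 } = -35/32
v(RRBBBBRR) = { -2, -3/2, -5/4, -9/8 | -35/32, -17/16, -1, 0 } = -71/64
v(RRBBBBRRB) = { -2, -3/2, -5/4, -9/8, -71/64 | -35/32, -17/16, -1, 0 } = -141/128
v(RRBBBBRRBR) = { -2, -3/2, -5/4, -9/8, -71/64 | -141/128, -35/32, -17/16, -1, 0 } = -283/256
v(RRBBBBRRBRB) = { -2, -3/2, -5/4, -9/8, -71/64, -283/256 | -141/128, -35/32, -17/16, -1, 0 } = -565/512
v(RRBBBBRRBRBB) = { -2, -3/2, -5/4, -9/8, -71/64, -283/256, -565/512 | -141/128, -35/32, -17/16, -1, 0 } = -1129/1024
v(RRBBBBRRBRBBR) = { -2, -3/2, -5/4, -9/8, -71/64, -283/256, -565/512 | -1129/1024, -141/128, -35/32, -17/16, -1, 0 } = -2259/2048
v(RRBBBBRRBRBBRR) = { -2, -3/2, -5/4, -9/8, -71/64, -283/256, -565/512 | -2259/2048, -1129/1024, -141/128, -35/32, -17/16, -1, 0 } = -4519/4096
v(RRBBBBRRBRBBRRR) = { -2, -3/2, -5/4, -9/8, -71/64, -283/256, -565/512 | -4519/4096, -2259/2048, -1129/1024, -141/128, -35/32, -17/16, -1, 0 } = -9039/8192

-9039/8192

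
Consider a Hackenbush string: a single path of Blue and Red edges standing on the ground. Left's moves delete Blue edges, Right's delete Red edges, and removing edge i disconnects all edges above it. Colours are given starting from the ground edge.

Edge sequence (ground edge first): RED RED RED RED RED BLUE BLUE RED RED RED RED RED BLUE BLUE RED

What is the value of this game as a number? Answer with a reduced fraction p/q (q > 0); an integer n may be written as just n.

Recurse on prefixes of the 15-edge string RED RED RED RED RED BLUE BLUE RED RED RED RED RED BLUE BLUE RED:
v(R) = {  | 0 } => -1
v(RR) = {  | -1, 0 } => -2
v(RRR) = {  | -2, -1, 0 } => -3
v(RRRR) = {  | -3, -2, -1, 0 } => -4
v(RRRRR) = {  | -4, -3, -2, -1, 0 } => -5
v(RRRRRB) = { -5 | -4, -3, -2, -1, 0 } => -9/2
v(RRRRRBB) = { -5, -9/2 | -4, -3, -2, -1, 0 } => -17/4
v(RRRRRBBR) = { -5, -9/2 | -17/4, -4, -3, -2, -1, 0 } => -35/8
v(RRRRRBBRR) = { -5, -9/2 | -35/8, -17/4, -4, -3, -2, -1, 0 } => -71/16
v(RRRRRBBRRR) = { -5, -9/2 | -71/16, -35/8, -17/4, -4, -3, -2, -1, 0 } => -143/32
v(RRRRRBBRRRR) = { -5, -9/2 | -143/32, -71/16, -35/8, -17/4, -4, -3, -2, -1, 0 } => -287/64
v(RRRRRBBRRRRR) = { -5, -9/2 | -287/64, -143/32, -71/16, -35/8, -17/4, -4, -3, -2, -1, 0 } => -575/128
v(RRRRRBBRRRRRB) = { -5, -9/2, -575/128 | -287/64, -143/32, -71/16, -35/8, -17/4, -4, -3, -2, -1, 0 } => -1149/256
v(RRRRRBBRRRRRBB) = { -5, -9/2, -575/128, -1149/256 | -287/64, -143/32, -71/16, -35/8, -17/4, -4, -3, -2, -1, 0 } => -2297/512
v(RRRRRBBRRRRRBBR) = { -5, -9/2, -575/128, -1149/256 | -2297/512, -287/64, -143/32, -71/16, -35/8, -17/4, -4, -3, -2, -1, 0 } => -4595/1024

-4595/1024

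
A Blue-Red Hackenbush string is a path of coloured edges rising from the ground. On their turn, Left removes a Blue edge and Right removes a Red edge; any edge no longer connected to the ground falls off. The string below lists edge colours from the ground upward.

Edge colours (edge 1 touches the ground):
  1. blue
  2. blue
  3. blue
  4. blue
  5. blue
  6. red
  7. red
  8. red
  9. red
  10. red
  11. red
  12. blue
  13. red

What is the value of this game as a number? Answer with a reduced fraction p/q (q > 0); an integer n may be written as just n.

Build value(s[:k]) for k = 1..13, string s = blue blue blue blue blue red red red red red red blue red.
value(b) = { 0 | ∅ } → 1
value(bb) = { 0; 1 | ∅ } → 2
value(bbb) = { 0; 1; 2 | ∅ } → 3
value(bbbb) = { 0; 1; 2; 3 | ∅ } → 4
value(bbbbb) = { 0; 1; 2; 3; 4 | ∅ } → 5
value(bbbbbr) = { 0; 1; 2; 3; 4 | 5 } → 9/2
value(bbbbbrr) = { 0; 1; 2; 3; 4 | 9/2; 5 } → 17/4
value(bbbbbrrr) = { 0; 1; 2; 3; 4 | 17/4; 9/2; 5 } → 33/8
value(bbbbbrrrr) = { 0; 1; 2; 3; 4 | 33/8; 17/4; 9/2; 5 } → 65/16
value(bbbbbrrrrr) = { 0; 1; 2; 3; 4 | 65/16; 33/8; 17/4; 9/2; 5 } → 129/32
value(bbbbbrrrrrr) = { 0; 1; 2; 3; 4 | 129/32; 65/16; 33/8; 17/4; 9/2; 5 } → 257/64
value(bbbbbrrrrrrb) = { 0; 1; 2; 3; 4; 257/64 | 129/32; 65/16; 33/8; 17/4; 9/2; 5 } → 515/128
value(bbbbbrrrrrrbr) = { 0; 1; 2; 3; 4; 257/64 | 515/128; 129/32; 65/16; 33/8; 17/4; 9/2; 5 } → 1029/256

1029/256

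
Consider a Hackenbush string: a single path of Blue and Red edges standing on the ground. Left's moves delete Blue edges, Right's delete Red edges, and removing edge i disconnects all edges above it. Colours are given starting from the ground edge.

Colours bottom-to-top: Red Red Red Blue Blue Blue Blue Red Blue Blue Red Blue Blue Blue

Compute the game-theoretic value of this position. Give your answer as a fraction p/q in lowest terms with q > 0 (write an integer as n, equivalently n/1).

Recurse on prefixes of the 14-edge string Red Red Red Blue Blue Blue Blue Red Blue Blue Red Blue Blue Blue:
value_1 [R]  L=[—]  R=[0]  -> -1
value_2 [RR]  L=[—]  R=[-1, 0]  -> -2
value_3 [RRR]  L=[—]  R=[-2, -1, 0]  -> -3
value_4 [RRRB]  L=[-3]  R=[-2, -1, 0]  -> -5/2
value_5 [RRRBB]  L=[-3, -5/2]  R=[-2, -1, 0]  -> -9/4
value_6 [RRRBBB]  L=[-3, -5/2, -9/4]  R=[-2, -1, 0]  -> -17/8
value_7 [RRRBBBB]  L=[-3, -5/2, -9/4, -17/8]  R=[-2, -1, 0]  -> -33/16
value_8 [RRRBBBBR]  L=[-3, -5/2, -9/4, -17/8]  R=[-33/16, -2, -1, 0]  -> -67/32
value_9 [RRRBBBBRB]  L=[-3, -5/2, -9/4, -17/8, -67/32]  R=[-33/16, -2, -1, 0]  -> -133/64
value_10 [RRRBBBBRBB]  L=[-3, -5/2, -9/4, -17/8, -67/32, -133/64]  R=[-33/16, -2, -1, 0]  -> -265/128
value_11 [RRRBBBBRBBR]  L=[-3, -5/2, -9/4, -17/8, -67/32, -133/64]  R=[-265/128, -33/16, -2, -1, 0]  -> -531/256
value_12 [RRRBBBBRBBRB]  L=[-3, -5/2, -9/4, -17/8, -67/32, -133/64, -531/256]  R=[-265/128, -33/16, -2, -1, 0]  -> -1061/512
value_13 [RRRBBBBRBBRBB]  L=[-3, -5/2, -9/4, -17/8, -67/32, -133/64, -531/256, -1061/512]  R=[-265/128, -33/16, -2, -1, 0]  -> -2121/1024
value_14 [RRRBBBBRBBRBBB]  L=[-3, -5/2, -9/4, -17/8, -67/32, -133/64, -531/256, -1061/512, -2121/1024]  R=[-265/128, -33/16, -2, -1, 0]  -> -4241/2048

-4241/2048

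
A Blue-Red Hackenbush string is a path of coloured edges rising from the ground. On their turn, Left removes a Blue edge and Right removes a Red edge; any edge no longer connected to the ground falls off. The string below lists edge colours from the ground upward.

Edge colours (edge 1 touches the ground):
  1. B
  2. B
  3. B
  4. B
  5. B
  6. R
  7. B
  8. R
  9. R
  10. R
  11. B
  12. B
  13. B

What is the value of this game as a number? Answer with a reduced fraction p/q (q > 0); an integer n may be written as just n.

1167/256

Prefix values for B B B B B R B R R R B B B via {L|R} + simplicity:
edge 1 of 13 (B): { 0 | none } so 1
edge 2 of 13 (B): { 0,1 | none } so 2
edge 3 of 13 (B): { 0,1,2 | none } so 3
edge 4 of 13 (B): { 0,1,2,3 | none } so 4
edge 5 of 13 (B): { 0,1,2,3,4 | none } so 5
edge 6 of 13 (R): { 0,1,2,3,4 | 5 } so 9/2
edge 7 of 13 (B): { 0,1,2,3,4,9/2 | 5 } so 19/4
edge 8 of 13 (R): { 0,1,2,3,4,9/2 | 19/4,5 } so 37/8
edge 9 of 13 (R): { 0,1,2,3,4,9/2 | 37/8,19/4,5 } so 73/16
edge 10 of 13 (R): { 0,1,2,3,4,9/2 | 73/16,37/8,19/4,5 } so 145/32
edge 11 of 13 (B): { 0,1,2,3,4,9/2,145/32 | 73/16,37/8,19/4,5 } so 291/64
edge 12 of 13 (B): { 0,1,2,3,4,9/2,145/32,291/64 | 73/16,37/8,19/4,5 } so 583/128
edge 13 of 13 (B): { 0,1,2,3,4,9/2,145/32,291/64,583/128 | 73/16,37/8,19/4,5 } so 1167/256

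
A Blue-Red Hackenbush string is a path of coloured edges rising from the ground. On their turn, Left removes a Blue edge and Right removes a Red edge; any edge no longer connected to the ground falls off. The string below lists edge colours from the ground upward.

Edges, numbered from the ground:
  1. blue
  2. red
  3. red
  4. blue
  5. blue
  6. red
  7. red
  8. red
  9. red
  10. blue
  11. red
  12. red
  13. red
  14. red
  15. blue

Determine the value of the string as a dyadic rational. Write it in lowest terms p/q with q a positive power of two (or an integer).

Build v(s[:k]) for k = 1..15, string s = blue red red blue blue red red red red blue red red red red blue.
edge 1 of 15 (blue): { 0 |  } ⇒ 1
edge 2 of 15 (red): { 0 | 1 } ⇒ 1/2
edge 3 of 15 (red): { 0 | 1/2, 1 } ⇒ 1/4
edge 4 of 15 (blue): { 0, 1/4 | 1/2, 1 } ⇒ 3/8
edge 5 of 15 (blue): { 0, 1/4, 3/8 | 1/2, 1 } ⇒ 7/16
edge 6 of 15 (red): { 0, 1/4, 3/8 | 7/16, 1/2, 1 } ⇒ 13/32
edge 7 of 15 (red): { 0, 1/4, 3/8 | 13/32, 7/16, 1/2, 1 } ⇒ 25/64
edge 8 of 15 (red): { 0, 1/4, 3/8 | 25/64, 13/32, 7/16, 1/2, 1 } ⇒ 49/128
edge 9 of 15 (red): { 0, 1/4, 3/8 | 49/128, 25/64, 13/32, 7/16, 1/2, 1 } ⇒ 97/256
edge 10 of 15 (blue): { 0, 1/4, 3/8, 97/256 | 49/128, 25/64, 13/32, 7/16, 1/2, 1 } ⇒ 195/512
edge 11 of 15 (red): { 0, 1/4, 3/8, 97/256 | 195/512, 49/128, 25/64, 13/32, 7/16, 1/2, 1 } ⇒ 389/1024
edge 12 of 15 (red): { 0, 1/4, 3/8, 97/256 | 389/1024, 195/512, 49/128, 25/64, 13/32, 7/16, 1/2, 1 } ⇒ 777/2048
edge 13 of 15 (red): { 0, 1/4, 3/8, 97/256 | 777/2048, 389/1024, 195/512, 49/128, 25/64, 13/32, 7/16, 1/2, 1 } ⇒ 1553/4096
edge 14 of 15 (red): { 0, 1/4, 3/8, 97/256 | 1553/4096, 777/2048, 389/1024, 195/512, 49/128, 25/64, 13/32, 7/16, 1/2, 1 } ⇒ 3105/8192
edge 15 of 15 (blue): { 0, 1/4, 3/8, 97/256, 3105/8192 | 1553/4096, 777/2048, 389/1024, 195/512, 49/128, 25/64, 13/32, 7/16, 1/2, 1 } ⇒ 6211/16384

6211/16384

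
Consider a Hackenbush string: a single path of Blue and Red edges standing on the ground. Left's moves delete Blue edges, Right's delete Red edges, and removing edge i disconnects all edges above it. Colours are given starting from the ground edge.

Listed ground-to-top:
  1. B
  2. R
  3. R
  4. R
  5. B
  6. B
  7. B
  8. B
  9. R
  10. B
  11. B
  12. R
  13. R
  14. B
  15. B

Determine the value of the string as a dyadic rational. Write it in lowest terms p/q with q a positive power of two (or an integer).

3943/16384

1 of 15 · B · max L 0 · min R +∞ -> 1
2 of 15 · BR · max L 0 · min R 1 -> 1/2
3 of 15 · BRR · max L 0 · min R 1/2 -> 1/4
4 of 15 · BRRR · max L 0 · min R 1/4 -> 1/8
5 of 15 · BRRRB · max L 1/8 · min R 1/4 -> 3/16
6 of 15 · BRRRBB · max L 3/16 · min R 1/4 -> 7/32
7 of 15 · BRRRBBB · max L 7/32 · min R 1/4 -> 15/64
8 of 15 · BRRRBBBB · max L 15/64 · min R 1/4 -> 31/128
9 of 15 · BRRRBBBBR · max L 15/64 · min R 31/128 -> 61/256
10 of 15 · BRRRBBBBRB · max L 61/256 · min R 31/128 -> 123/512
11 of 15 · BRRRBBBBRBB · max L 123/512 · min R 31/128 -> 247/1024
12 of 15 · BRRRBBBBRBBR · max L 123/512 · min R 247/1024 -> 493/2048
13 of 15 · BRRRBBBBRBBRR · max L 123/512 · min R 493/2048 -> 985/4096
14 of 15 · BRRRBBBBRBBRRB · max L 985/4096 · min R 493/2048 -> 1971/8192
15 of 15 · BRRRBBBBRBBRRBB · max L 1971/8192 · min R 493/2048 -> 3943/16384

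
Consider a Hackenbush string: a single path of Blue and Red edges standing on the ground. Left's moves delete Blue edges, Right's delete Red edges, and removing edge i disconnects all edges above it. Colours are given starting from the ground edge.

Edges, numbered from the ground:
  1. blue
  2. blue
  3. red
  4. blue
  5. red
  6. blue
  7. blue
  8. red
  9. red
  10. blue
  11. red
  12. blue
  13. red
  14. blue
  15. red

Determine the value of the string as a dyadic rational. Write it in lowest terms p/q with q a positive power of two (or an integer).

value_1 [b]  L=[0]  R=[]  => 1
value_2 [bb]  L=[0, 1]  R=[]  => 2
value_3 [bbr]  L=[0, 1]  R=[2]  => 3/2
value_4 [bbrb]  L=[0, 1, 3/2]  R=[2]  => 7/4
value_5 [bbrbr]  L=[0, 1, 3/2]  R=[7/4, 2]  => 13/8
value_6 [bbrbrb]  L=[0, 1, 3/2, 13/8]  R=[7/4, 2]  => 27/16
value_7 [bbrbrbb]  L=[0, 1, 3/2, 13/8, 27/16]  R=[7/4, 2]  => 55/32
value_8 [bbrbrbbr]  L=[0, 1, 3/2, 13/8, 27/16]  R=[55/32, 7/4, 2]  => 109/64
value_9 [bbrbrbbrr]  L=[0, 1, 3/2, 13/8, 27/16]  R=[109/64, 55/32, 7/4, 2]  => 217/128
value_10 [bbrbrbbrrb]  L=[0, 1, 3/2, 13/8, 27/16, 217/128]  R=[109/64, 55/32, 7/4, 2]  => 435/256
value_11 [bbrbrbbrrbr]  L=[0, 1, 3/2, 13/8, 27/16, 217/128]  R=[435/256, 109/64, 55/32, 7/4, 2]  => 869/512
value_12 [bbrbrbbrrbrb]  L=[0, 1, 3/2, 13/8, 27/16, 217/128, 869/512]  R=[435/256, 109/64, 55/32, 7/4, 2]  => 1739/1024
value_13 [bbrbrbbrrbrbr]  L=[0, 1, 3/2, 13/8, 27/16, 217/128, 869/512]  R=[1739/1024, 435/256, 109/64, 55/32, 7/4, 2]  => 3477/2048
value_14 [bbrbrbbrrbrbrb]  L=[0, 1, 3/2, 13/8, 27/16, 217/128, 869/512, 3477/2048]  R=[1739/1024, 435/256, 109/64, 55/32, 7/4, 2]  => 6955/4096
value_15 [bbrbrbbrrbrbrbr]  L=[0, 1, 3/2, 13/8, 27/16, 217/128, 869/512, 3477/2048]  R=[6955/4096, 1739/1024, 435/256, 109/64, 55/32, 7/4, 2]  => 13909/8192

13909/8192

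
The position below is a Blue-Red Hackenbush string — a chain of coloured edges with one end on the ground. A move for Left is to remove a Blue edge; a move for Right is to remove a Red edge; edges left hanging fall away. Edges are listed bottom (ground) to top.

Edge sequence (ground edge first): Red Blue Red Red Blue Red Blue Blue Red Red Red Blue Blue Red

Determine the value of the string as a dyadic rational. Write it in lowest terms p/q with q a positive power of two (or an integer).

val(R) = { ∅ | 0 } => -1
val(RB) = { -1 | 0 } => -1/2
val(RBR) = { -1 | -1/2, 0 } => -3/4
val(RBRR) = { -1 | -3/4, -1/2, 0 } => -7/8
val(RBRRB) = { -1, -7/8 | -3/4, -1/2, 0 } => -13/16
val(RBRRBR) = { -1, -7/8 | -13/16, -3/4, -1/2, 0 } => -27/32
val(RBRRBRB) = { -1, -7/8, -27/32 | -13/16, -3/4, -1/2, 0 } => -53/64
val(RBRRBRBB) = { -1, -7/8, -27/32, -53/64 | -13/16, -3/4, -1/2, 0 } => -105/128
val(RBRRBRBBR) = { -1, -7/8, -27/32, -53/64 | -105/128, -13/16, -3/4, -1/2, 0 } => -211/256
val(RBRRBRBBRR) = { -1, -7/8, -27/32, -53/64 | -211/256, -105/128, -13/16, -3/4, -1/2, 0 } => -423/512
val(RBRRBRBBRRR) = { -1, -7/8, -27/32, -53/64 | -423/512, -211/256, -105/128, -13/16, -3/4, -1/2, 0 } => -847/1024
val(RBRRBRBBRRRB) = { -1, -7/8, -27/32, -53/64, -847/1024 | -423/512, -211/256, -105/128, -13/16, -3/4, -1/2, 0 } => -1693/2048
val(RBRRBRBBRRRBB) = { -1, -7/8, -27/32, -53/64, -847/1024, -1693/2048 | -423/512, -211/256, -105/128, -13/16, -3/4, -1/2, 0 } => -3385/4096
val(RBRRBRBBRRRBBR) = { -1, -7/8, -27/32, -53/64, -847/1024, -1693/2048 | -3385/4096, -423/512, -211/256, -105/128, -13/16, -3/4, -1/2, 0 } => -6771/8192

-6771/8192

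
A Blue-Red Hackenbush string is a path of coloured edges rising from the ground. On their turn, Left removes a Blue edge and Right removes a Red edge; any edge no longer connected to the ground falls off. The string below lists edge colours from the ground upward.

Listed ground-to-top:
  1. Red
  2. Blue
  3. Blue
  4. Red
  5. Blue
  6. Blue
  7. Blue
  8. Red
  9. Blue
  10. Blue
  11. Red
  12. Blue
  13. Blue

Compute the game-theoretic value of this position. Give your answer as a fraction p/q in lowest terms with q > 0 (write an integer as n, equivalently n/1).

-1097/4096

v(R) = { (no moves) | 0 } so -1
v(RB) = { -1 | 0 } so -1/2
v(RBB) = { -1 -1/2 | 0 } so -1/4
v(RBBR) = { -1 -1/2 | -1/4 0 } so -3/8
v(RBBRB) = { -1 -1/2 -3/8 | -1/4 0 } so -5/16
v(RBBRBB) = { -1 -1/2 -3/8 -5/16 | -1/4 0 } so -9/32
v(RBBRBBB) = { -1 -1/2 -3/8 -5/16 -9/32 | -1/4 0 } so -17/64
v(RBBRBBBR) = { -1 -1/2 -3/8 -5/16 -9/32 | -17/64 -1/4 0 } so -35/128
v(RBBRBBBRB) = { -1 -1/2 -3/8 -5/16 -9/32 -35/128 | -17/64 -1/4 0 } so -69/256
v(RBBRBBBRBB) = { -1 -1/2 -3/8 -5/16 -9/32 -35/128 -69/256 | -17/64 -1/4 0 } so -137/512
v(RBBRBBBRBBR) = { -1 -1/2 -3/8 -5/16 -9/32 -35/128 -69/256 | -137/512 -17/64 -1/4 0 } so -275/1024
v(RBBRBBBRBBRB) = { -1 -1/2 -3/8 -5/16 -9/32 -35/128 -69/256 -275/1024 | -137/512 -17/64 -1/4 0 } so -549/2048
v(RBBRBBBRBBRBB) = { -1 -1/2 -3/8 -5/16 -9/32 -35/128 -69/256 -275/1024 -549/2048 | -137/512 -17/64 -1/4 0 } so -1097/4096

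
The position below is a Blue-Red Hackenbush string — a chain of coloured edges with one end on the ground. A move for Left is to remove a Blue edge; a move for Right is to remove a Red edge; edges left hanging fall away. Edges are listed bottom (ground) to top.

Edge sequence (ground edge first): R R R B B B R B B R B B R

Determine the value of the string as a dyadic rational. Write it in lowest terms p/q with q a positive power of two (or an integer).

1 of 13 · R · max L −∞ · min R 0 ⇒ -1
2 of 13 · RR · max L −∞ · min R -1 ⇒ -2
3 of 13 · RRR · max L −∞ · min R -2 ⇒ -3
4 of 13 · RRRB · max L -3 · min R -2 ⇒ -5/2
5 of 13 · RRRBB · max L -5/2 · min R -2 ⇒ -9/4
6 of 13 · RRRBBB · max L -9/4 · min R -2 ⇒ -17/8
7 of 13 · RRRBBBR · max L -9/4 · min R -17/8 ⇒ -35/16
8 of 13 · RRRBBBRB · max L -35/16 · min R -17/8 ⇒ -69/32
9 of 13 · RRRBBBRBB · max L -69/32 · min R -17/8 ⇒ -137/64
10 of 13 · RRRBBBRBBR · max L -69/32 · min R -137/64 ⇒ -275/128
11 of 13 · RRRBBBRBBRB · max L -275/128 · min R -137/64 ⇒ -549/256
12 of 13 · RRRBBBRBBRBB · max L -549/256 · min R -137/64 ⇒ -1097/512
13 of 13 · RRRBBBRBBRBBR · max L -549/256 · min R -1097/512 ⇒ -2195/1024

-2195/1024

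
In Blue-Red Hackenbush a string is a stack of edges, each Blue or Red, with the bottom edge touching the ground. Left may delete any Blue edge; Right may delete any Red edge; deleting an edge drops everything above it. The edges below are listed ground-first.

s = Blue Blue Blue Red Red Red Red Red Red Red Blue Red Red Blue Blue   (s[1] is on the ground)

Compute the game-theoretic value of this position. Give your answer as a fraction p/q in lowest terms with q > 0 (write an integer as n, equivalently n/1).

1 of 15 · B · max L 0 · min R +∞ => 1
2 of 15 · BB · max L 1 · min R +∞ => 2
3 of 15 · BBB · max L 2 · min R +∞ => 3
4 of 15 · BBBR · max L 2 · min R 3 => 5/2
5 of 15 · BBBRR · max L 2 · min R 5/2 => 9/4
6 of 15 · BBBRRR · max L 2 · min R 9/4 => 17/8
7 of 15 · BBBRRRR · max L 2 · min R 17/8 => 33/16
8 of 15 · BBBRRRRR · max L 2 · min R 33/16 => 65/32
9 of 15 · BBBRRRRRR · max L 2 · min R 65/32 => 129/64
10 of 15 · BBBRRRRRRR · max L 2 · min R 129/64 => 257/128
11 of 15 · BBBRRRRRRRB · max L 257/128 · min R 129/64 => 515/256
12 of 15 · BBBRRRRRRRBR · max L 257/128 · min R 515/256 => 1029/512
13 of 15 · BBBRRRRRRRBRR · max L 257/128 · min R 1029/512 => 2057/1024
14 of 15 · BBBRRRRRRRBRRB · max L 2057/1024 · min R 1029/512 => 4115/2048
15 of 15 · BBBRRRRRRRBRRBB · max L 4115/2048 · min R 1029/512 => 8231/4096

8231/4096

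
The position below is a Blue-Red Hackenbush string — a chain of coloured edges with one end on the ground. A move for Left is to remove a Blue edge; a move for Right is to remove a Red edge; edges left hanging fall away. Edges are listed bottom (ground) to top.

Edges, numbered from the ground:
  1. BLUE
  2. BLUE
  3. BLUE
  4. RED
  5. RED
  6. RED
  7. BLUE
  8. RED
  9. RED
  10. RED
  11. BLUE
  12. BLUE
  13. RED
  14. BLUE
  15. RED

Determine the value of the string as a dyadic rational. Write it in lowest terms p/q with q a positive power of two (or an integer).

Prefix values for BLUE BLUE BLUE RED RED RED BLUE RED RED RED BLUE BLUE RED BLUE RED via {L|R} + simplicity:
B: Left { 0 }, Right { none } => simplest 1
BB: Left { 0 1 }, Right { none } => simplest 2
BBB: Left { 0 1 2 }, Right { none } => simplest 3
BBBR: Left { 0 1 2 }, Right { 3 } => simplest 5/2
BBBRR: Left { 0 1 2 }, Right { 5/2 3 } => simplest 9/4
BBBRRR: Left { 0 1 2 }, Right { 9/4 5/2 3 } => simplest 17/8
BBBRRRB: Left { 0 1 2 17/8 }, Right { 9/4 5/2 3 } => simplest 35/16
BBBRRRBR: Left { 0 1 2 17/8 }, Right { 35/16 9/4 5/2 3 } => simplest 69/32
BBBRRRBRR: Left { 0 1 2 17/8 }, Right { 69/32 35/16 9/4 5/2 3 } => simplest 137/64
BBBRRRBRRR: Left { 0 1 2 17/8 }, Right { 137/64 69/32 35/16 9/4 5/2 3 } => simplest 273/128
BBBRRRBRRRB: Left { 0 1 2 17/8 273/128 }, Right { 137/64 69/32 35/16 9/4 5/2 3 } => simplest 547/256
BBBRRRBRRRBB: Left { 0 1 2 17/8 273/128 547/256 }, Right { 137/64 69/32 35/16 9/4 5/2 3 } => simplest 1095/512
BBBRRRBRRRBBR: Left { 0 1 2 17/8 273/128 547/256 }, Right { 1095/512 137/64 69/32 35/16 9/4 5/2 3 } => simplest 2189/1024
BBBRRRBRRRBBRB: Left { 0 1 2 17/8 273/128 547/256 2189/1024 }, Right { 1095/512 137/64 69/32 35/16 9/4 5/2 3 } => simplest 4379/2048
BBBRRRBRRRBBRBR: Left { 0 1 2 17/8 273/128 547/256 2189/1024 }, Right { 4379/2048 1095/512 137/64 69/32 35/16 9/4 5/2 3 } => simplest 8757/4096

8757/4096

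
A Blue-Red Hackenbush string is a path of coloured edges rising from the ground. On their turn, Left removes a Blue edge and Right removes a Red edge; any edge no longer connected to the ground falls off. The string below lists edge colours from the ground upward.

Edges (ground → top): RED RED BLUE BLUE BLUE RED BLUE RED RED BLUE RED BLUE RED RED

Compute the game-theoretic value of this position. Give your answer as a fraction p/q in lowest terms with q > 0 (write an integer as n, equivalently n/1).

-4823/4096

Prefix values for RED RED BLUE BLUE BLUE RED BLUE RED RED BLUE RED BLUE RED RED via {L|R} + simplicity:
1 of 14 · R · max L −∞ · min R 0 ⇒ -1
2 of 14 · RR · max L −∞ · min R -1 ⇒ -2
3 of 14 · RRB · max L -2 · min R -1 ⇒ -3/2
4 of 14 · RRBB · max L -3/2 · min R -1 ⇒ -5/4
5 of 14 · RRBBB · max L -5/4 · min R -1 ⇒ -9/8
6 of 14 · RRBBBR · max L -5/4 · min R -9/8 ⇒ -19/16
7 of 14 · RRBBBRB · max L -19/16 · min R -9/8 ⇒ -37/32
8 of 14 · RRBBBRBR · max L -19/16 · min R -37/32 ⇒ -75/64
9 of 14 · RRBBBRBRR · max L -19/16 · min R -75/64 ⇒ -151/128
10 of 14 · RRBBBRBRRB · max L -151/128 · min R -75/64 ⇒ -301/256
11 of 14 · RRBBBRBRRBR · max L -151/128 · min R -301/256 ⇒ -603/512
12 of 14 · RRBBBRBRRBRB · max L -603/512 · min R -301/256 ⇒ -1205/1024
13 of 14 · RRBBBRBRRBRBR · max L -603/512 · min R -1205/1024 ⇒ -2411/2048
14 of 14 · RRBBBRBRRBRBRR · max L -603/512 · min R -2411/2048 ⇒ -4823/4096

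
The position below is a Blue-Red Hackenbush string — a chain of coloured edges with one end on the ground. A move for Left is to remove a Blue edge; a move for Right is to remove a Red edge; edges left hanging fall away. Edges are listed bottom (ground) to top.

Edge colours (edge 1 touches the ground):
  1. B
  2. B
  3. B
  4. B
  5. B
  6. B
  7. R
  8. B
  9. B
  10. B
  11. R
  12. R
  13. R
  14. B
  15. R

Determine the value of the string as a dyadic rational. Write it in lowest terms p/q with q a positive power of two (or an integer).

edge 1 of 15 (B): { 0 | (no moves) } → 1
edge 2 of 15 (B): { 0, 1 | (no moves) } → 2
edge 3 of 15 (B): { 0, 1, 2 | (no moves) } → 3
edge 4 of 15 (B): { 0, 1, 2, 3 | (no moves) } → 4
edge 5 of 15 (B): { 0, 1, 2, 3, 4 | (no moves) } → 5
edge 6 of 15 (B): { 0, 1, 2, 3, 4, 5 | (no moves) } → 6
edge 7 of 15 (R): { 0, 1, 2, 3, 4, 5 | 6 } → 11/2
edge 8 of 15 (B): { 0, 1, 2, 3, 4, 5, 11/2 | 6 } → 23/4
edge 9 of 15 (B): { 0, 1, 2, 3, 4, 5, 11/2, 23/4 | 6 } → 47/8
edge 10 of 15 (B): { 0, 1, 2, 3, 4, 5, 11/2, 23/4, 47/8 | 6 } → 95/16
edge 11 of 15 (R): { 0, 1, 2, 3, 4, 5, 11/2, 23/4, 47/8 | 95/16, 6 } → 189/32
edge 12 of 15 (R): { 0, 1, 2, 3, 4, 5, 11/2, 23/4, 47/8 | 189/32, 95/16, 6 } → 377/64
edge 13 of 15 (R): { 0, 1, 2, 3, 4, 5, 11/2, 23/4, 47/8 | 377/64, 189/32, 95/16, 6 } → 753/128
edge 14 of 15 (B): { 0, 1, 2, 3, 4, 5, 11/2, 23/4, 47/8, 753/128 | 377/64, 189/32, 95/16, 6 } → 1507/256
edge 15 of 15 (R): { 0, 1, 2, 3, 4, 5, 11/2, 23/4, 47/8, 753/128 | 1507/256, 377/64, 189/32, 95/16, 6 } → 3013/512

3013/512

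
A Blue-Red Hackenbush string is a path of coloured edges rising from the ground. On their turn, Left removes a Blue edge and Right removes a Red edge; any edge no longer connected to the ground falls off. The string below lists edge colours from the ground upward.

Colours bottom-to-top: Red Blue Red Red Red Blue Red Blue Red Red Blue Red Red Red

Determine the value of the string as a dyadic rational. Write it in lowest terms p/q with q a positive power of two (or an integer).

-7535/8192

Prefix values for Red Blue Red Red Red Blue Red Blue Red Red Blue Red Red Red via {L|R} + simplicity:
step 1: add Red to get R; options L={ — } R={ 0 } -> -1
step 2: add Blue to get RB; options L={ -1 } R={ 0 } -> -1/2
step 3: add Red to get RBR; options L={ -1 } R={ -1/2 0 } -> -3/4
step 4: add Red to get RBRR; options L={ -1 } R={ -3/4 -1/2 0 } -> -7/8
step 5: add Red to get RBRRR; options L={ -1 } R={ -7/8 -3/4 -1/2 0 } -> -15/16
step 6: add Blue to get RBRRRB; options L={ -1 -15/16 } R={ -7/8 -3/4 -1/2 0 } -> -29/32
step 7: add Red to get RBRRRBR; options L={ -1 -15/16 } R={ -29/32 -7/8 -3/4 -1/2 0 } -> -59/64
step 8: add Blue to get RBRRRBRB; options L={ -1 -15/16 -59/64 } R={ -29/32 -7/8 -3/4 -1/2 0 } -> -117/128
step 9: add Red to get RBRRRBRBR; options L={ -1 -15/16 -59/64 } R={ -117/128 -29/32 -7/8 -3/4 -1/2 0 } -> -235/256
step 10: add Red to get RBRRRBRBRR; options L={ -1 -15/16 -59/64 } R={ -235/256 -117/128 -29/32 -7/8 -3/4 -1/2 0 } -> -471/512
step 11: add Blue to get RBRRRBRBRRB; options L={ -1 -15/16 -59/64 -471/512 } R={ -235/256 -117/128 -29/32 -7/8 -3/4 -1/2 0 } -> -941/1024
step 12: add Red to get RBRRRBRBRRBR; options L={ -1 -15/16 -59/64 -471/512 } R={ -941/1024 -235/256 -117/128 -29/32 -7/8 -3/4 -1/2 0 } -> -1883/2048
step 13: add Red to get RBRRRBRBRRBRR; options L={ -1 -15/16 -59/64 -471/512 } R={ -1883/2048 -941/1024 -235/256 -117/128 -29/32 -7/8 -3/4 -1/2 0 } -> -3767/4096
step 14: add Red to get RBRRRBRBRRBRRR; options L={ -1 -15/16 -59/64 -471/512 } R={ -3767/4096 -1883/2048 -941/1024 -235/256 -117/128 -29/32 -7/8 -3/4 -1/2 0 } -> -7535/8192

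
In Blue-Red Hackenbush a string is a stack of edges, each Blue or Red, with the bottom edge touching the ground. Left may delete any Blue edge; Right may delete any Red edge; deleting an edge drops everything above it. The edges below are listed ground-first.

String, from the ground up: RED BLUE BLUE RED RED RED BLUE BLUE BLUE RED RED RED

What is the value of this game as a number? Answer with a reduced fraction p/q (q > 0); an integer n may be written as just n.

-911/2048

Build val(s[:k]) for k = 1..12, string s = RED BLUE BLUE RED RED RED BLUE BLUE BLUE RED RED RED.
step 1: add RED to get R; options L={ none } R={ 0 } — -1
step 2: add BLUE to get RB; options L={ -1 } R={ 0 } — -1/2
step 3: add BLUE to get RBB; options L={ -1, -1/2 } R={ 0 } — -1/4
step 4: add RED to get RBBR; options L={ -1, -1/2 } R={ -1/4, 0 } — -3/8
step 5: add RED to get RBBRR; options L={ -1, -1/2 } R={ -3/8, -1/4, 0 } — -7/16
step 6: add RED to get RBBRRR; options L={ -1, -1/2 } R={ -7/16, -3/8, -1/4, 0 } — -15/32
step 7: add BLUE to get RBBRRRB; options L={ -1, -1/2, -15/32 } R={ -7/16, -3/8, -1/4, 0 } — -29/64
step 8: add BLUE to get RBBRRRBB; options L={ -1, -1/2, -15/32, -29/64 } R={ -7/16, -3/8, -1/4, 0 } — -57/128
step 9: add BLUE to get RBBRRRBBB; options L={ -1, -1/2, -15/32, -29/64, -57/128 } R={ -7/16, -3/8, -1/4, 0 } — -113/256
step 10: add RED to get RBBRRRBBBR; options L={ -1, -1/2, -15/32, -29/64, -57/128 } R={ -113/256, -7/16, -3/8, -1/4, 0 } — -227/512
step 11: add RED to get RBBRRRBBBRR; options L={ -1, -1/2, -15/32, -29/64, -57/128 } R={ -227/512, -113/256, -7/16, -3/8, -1/4, 0 } — -455/1024
step 12: add RED to get RBBRRRBBBRRR; options L={ -1, -1/2, -15/32, -29/64, -57/128 } R={ -455/1024, -227/512, -113/256, -7/16, -3/8, -1/4, 0 } — -911/2048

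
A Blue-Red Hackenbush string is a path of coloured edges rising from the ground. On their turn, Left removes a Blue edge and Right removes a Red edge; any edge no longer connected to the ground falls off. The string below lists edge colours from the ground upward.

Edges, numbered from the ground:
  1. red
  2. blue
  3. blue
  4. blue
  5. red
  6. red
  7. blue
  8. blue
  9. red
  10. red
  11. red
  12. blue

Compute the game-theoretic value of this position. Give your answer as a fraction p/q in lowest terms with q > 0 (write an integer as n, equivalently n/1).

Build G(s[:k]) for k = 1..12, string s = red blue blue blue red red blue blue red red red blue.
step 1: add red to get r; options L={  } R={ 0 } => -1
step 2: add blue to get rb; options L={ -1 } R={ 0 } => -1/2
step 3: add blue to get rbb; options L={ -1, -1/2 } R={ 0 } => -1/4
step 4: add blue to get rbbb; options L={ -1, -1/2, -1/4 } R={ 0 } => -1/8
step 5: add red to get rbbbr; options L={ -1, -1/2, -1/4 } R={ -1/8, 0 } => -3/16
step 6: add red to get rbbbrr; options L={ -1, -1/2, -1/4 } R={ -3/16, -1/8, 0 } => -7/32
step 7: add blue to get rbbbrrb; options L={ -1, -1/2, -1/4, -7/32 } R={ -3/16, -1/8, 0 } => -13/64
step 8: add blue to get rbbbrrbb; options L={ -1, -1/2, -1/4, -7/32, -13/64 } R={ -3/16, -1/8, 0 } => -25/128
step 9: add red to get rbbbrrbbr; options L={ -1, -1/2, -1/4, -7/32, -13/64 } R={ -25/128, -3/16, -1/8, 0 } => -51/256
step 10: add red to get rbbbrrbbrr; options L={ -1, -1/2, -1/4, -7/32, -13/64 } R={ -51/256, -25/128, -3/16, -1/8, 0 } => -103/512
step 11: add red to get rbbbrrbbrrr; options L={ -1, -1/2, -1/4, -7/32, -13/64 } R={ -103/512, -51/256, -25/128, -3/16, -1/8, 0 } => -207/1024
step 12: add blue to get rbbbrrbbrrrb; options L={ -1, -1/2, -1/4, -7/32, -13/64, -207/1024 } R={ -103/512, -51/256, -25/128, -3/16, -1/8, 0 } => -413/2048

-413/2048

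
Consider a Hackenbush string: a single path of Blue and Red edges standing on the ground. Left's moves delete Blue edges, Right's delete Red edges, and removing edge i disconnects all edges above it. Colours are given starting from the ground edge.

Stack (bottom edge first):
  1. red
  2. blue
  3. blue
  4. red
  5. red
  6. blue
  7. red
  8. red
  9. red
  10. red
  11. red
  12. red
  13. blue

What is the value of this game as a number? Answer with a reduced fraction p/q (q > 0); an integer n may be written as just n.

step 1: add red to get r; options L={ · } R={ 0 } -> -1
step 2: add blue to get rb; options L={ -1 } R={ 0 } -> -1/2
step 3: add blue to get rbb; options L={ -1; -1/2 } R={ 0 } -> -1/4
step 4: add red to get rbbr; options L={ -1; -1/2 } R={ -1/4; 0 } -> -3/8
step 5: add red to get rbbrr; options L={ -1; -1/2 } R={ -3/8; -1/4; 0 } -> -7/16
step 6: add blue to get rbbrrb; options L={ -1; -1/2; -7/16 } R={ -3/8; -1/4; 0 } -> -13/32
step 7: add red to get rbbrrbr; options L={ -1; -1/2; -7/16 } R={ -13/32; -3/8; -1/4; 0 } -> -27/64
step 8: add red to get rbbrrbrr; options L={ -1; -1/2; -7/16 } R={ -27/64; -13/32; -3/8; -1/4; 0 } -> -55/128
step 9: add red to get rbbrrbrrr; options L={ -1; -1/2; -7/16 } R={ -55/128; -27/64; -13/32; -3/8; -1/4; 0 } -> -111/256
step 10: add red to get rbbrrbrrrr; options L={ -1; -1/2; -7/16 } R={ -111/256; -55/128; -27/64; -13/32; -3/8; -1/4; 0 } -> -223/512
step 11: add red to get rbbrrbrrrrr; options L={ -1; -1/2; -7/16 } R={ -223/512; -111/256; -55/128; -27/64; -13/32; -3/8; -1/4; 0 } -> -447/1024
step 12: add red to get rbbrrbrrrrrr; options L={ -1; -1/2; -7/16 } R={ -447/1024; -223/512; -111/256; -55/128; -27/64; -13/32; -3/8; -1/4; 0 } -> -895/2048
step 13: add blue to get rbbrrbrrrrrrb; options L={ -1; -1/2; -7/16; -895/2048 } R={ -447/1024; -223/512; -111/256; -55/128; -27/64; -13/32; -3/8; -1/4; 0 } -> -1789/4096

-1789/4096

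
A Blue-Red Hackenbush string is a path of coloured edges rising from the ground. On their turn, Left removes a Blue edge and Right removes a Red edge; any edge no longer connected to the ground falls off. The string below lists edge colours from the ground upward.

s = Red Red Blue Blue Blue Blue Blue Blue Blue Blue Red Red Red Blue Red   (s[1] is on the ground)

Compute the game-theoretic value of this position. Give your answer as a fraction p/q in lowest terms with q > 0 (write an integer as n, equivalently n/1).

-8251/8192

R: Left { — }, Right { 0 } -> simplest -1
RR: Left { — }, Right { -1; 0 } -> simplest -2
RRB: Left { -2 }, Right { -1; 0 } -> simplest -3/2
RRBB: Left { -2; -3/2 }, Right { -1; 0 } -> simplest -5/4
RRBBB: Left { -2; -3/2; -5/4 }, Right { -1; 0 } -> simplest -9/8
RRBBBB: Left { -2; -3/2; -5/4; -9/8 }, Right { -1; 0 } -> simplest -17/16
RRBBBBB: Left { -2; -3/2; -5/4; -9/8; -17/16 }, Right { -1; 0 } -> simplest -33/32
RRBBBBBB: Left { -2; -3/2; -5/4; -9/8; -17/16; -33/32 }, Right { -1; 0 } -> simplest -65/64
RRBBBBBBB: Left { -2; -3/2; -5/4; -9/8; -17/16; -33/32; -65/64 }, Right { -1; 0 } -> simplest -129/128
RRBBBBBBBB: Left { -2; -3/2; -5/4; -9/8; -17/16; -33/32; -65/64; -129/128 }, Right { -1; 0 } -> simplest -257/256
RRBBBBBBBBR: Left { -2; -3/2; -5/4; -9/8; -17/16; -33/32; -65/64; -129/128 }, Right { -257/256; -1; 0 } -> simplest -515/512
RRBBBBBBBBRR: Left { -2; -3/2; -5/4; -9/8; -17/16; -33/32; -65/64; -129/128 }, Right { -515/512; -257/256; -1; 0 } -> simplest -1031/1024
RRBBBBBBBBRRR: Left { -2; -3/2; -5/4; -9/8; -17/16; -33/32; -65/64; -129/128 }, Right { -1031/1024; -515/512; -257/256; -1; 0 } -> simplest -2063/2048
RRBBBBBBBBRRRB: Left { -2; -3/2; -5/4; -9/8; -17/16; -33/32; -65/64; -129/128; -2063/2048 }, Right { -1031/1024; -515/512; -257/256; -1; 0 } -> simplest -4125/4096
RRBBBBBBBBRRRBR: Left { -2; -3/2; -5/4; -9/8; -17/16; -33/32; -65/64; -129/128; -2063/2048 }, Right { -4125/4096; -1031/1024; -515/512; -257/256; -1; 0 } -> simplest -8251/8192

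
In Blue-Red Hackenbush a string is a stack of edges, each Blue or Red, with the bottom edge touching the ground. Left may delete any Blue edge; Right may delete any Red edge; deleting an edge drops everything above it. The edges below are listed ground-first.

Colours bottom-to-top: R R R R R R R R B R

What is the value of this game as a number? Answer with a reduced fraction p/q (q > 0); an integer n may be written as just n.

Recurse on prefixes of the 10-edge string R R R R R R R R B R:
1 of 10 · R · max L −∞ · min R 0 — -1
2 of 10 · RR · max L −∞ · min R -1 — -2
3 of 10 · RRR · max L −∞ · min R -2 — -3
4 of 10 · RRRR · max L −∞ · min R -3 — -4
5 of 10 · RRRRR · max L −∞ · min R -4 — -5
6 of 10 · RRRRRR · max L −∞ · min R -5 — -6
7 of 10 · RRRRRRR · max L −∞ · min R -6 — -7
8 of 10 · RRRRRRRR · max L −∞ · min R -7 — -8
9 of 10 · RRRRRRRRB · max L -8 · min R -7 — -15/2
10 of 10 · RRRRRRRRBR · max L -8 · min R -15/2 — -31/4

-31/4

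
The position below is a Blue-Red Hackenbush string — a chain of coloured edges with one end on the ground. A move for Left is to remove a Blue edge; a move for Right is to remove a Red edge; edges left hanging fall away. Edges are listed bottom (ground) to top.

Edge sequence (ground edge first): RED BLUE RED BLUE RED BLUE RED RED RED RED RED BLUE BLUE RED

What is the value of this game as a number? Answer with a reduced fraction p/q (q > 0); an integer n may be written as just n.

1 of 14 · R · max L −∞ · min R 0 -> -1
2 of 14 · RB · max L -1 · min R 0 -> -1/2
3 of 14 · RBR · max L -1 · min R -1/2 -> -3/4
4 of 14 · RBRB · max L -3/4 · min R -1/2 -> -5/8
5 of 14 · RBRBR · max L -3/4 · min R -5/8 -> -11/16
6 of 14 · RBRBRB · max L -11/16 · min R -5/8 -> -21/32
7 of 14 · RBRBRBR · max L -11/16 · min R -21/32 -> -43/64
8 of 14 · RBRBRBRR · max L -11/16 · min R -43/64 -> -87/128
9 of 14 · RBRBRBRRR · max L -11/16 · min R -87/128 -> -175/256
10 of 14 · RBRBRBRRRR · max L -11/16 · min R -175/256 -> -351/512
11 of 14 · RBRBRBRRRRR · max L -11/16 · min R -351/512 -> -703/1024
12 of 14 · RBRBRBRRRRRB · max L -703/1024 · min R -351/512 -> -1405/2048
13 of 14 · RBRBRBRRRRRBB · max L -1405/2048 · min R -351/512 -> -2809/4096
14 of 14 · RBRBRBRRRRRBBR · max L -1405/2048 · min R -2809/4096 -> -5619/8192

-5619/8192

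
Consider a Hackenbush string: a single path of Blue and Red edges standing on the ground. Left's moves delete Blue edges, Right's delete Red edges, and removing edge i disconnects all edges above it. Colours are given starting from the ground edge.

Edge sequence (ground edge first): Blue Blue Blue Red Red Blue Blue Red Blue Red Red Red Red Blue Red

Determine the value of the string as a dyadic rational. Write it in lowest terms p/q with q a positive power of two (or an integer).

edge 1 of 15 (Blue): { 0 | — } → 1
edge 2 of 15 (Blue): { 0 1 | — } → 2
edge 3 of 15 (Blue): { 0 1 2 | — } → 3
edge 4 of 15 (Red): { 0 1 2 | 3 } → 5/2
edge 5 of 15 (Red): { 0 1 2 | 5/2 3 } → 9/4
edge 6 of 15 (Blue): { 0 1 2 9/4 | 5/2 3 } → 19/8
edge 7 of 15 (Blue): { 0 1 2 9/4 19/8 | 5/2 3 } → 39/16
edge 8 of 15 (Red): { 0 1 2 9/4 19/8 | 39/16 5/2 3 } → 77/32
edge 9 of 15 (Blue): { 0 1 2 9/4 19/8 77/32 | 39/16 5/2 3 } → 155/64
edge 10 of 15 (Red): { 0 1 2 9/4 19/8 77/32 | 155/64 39/16 5/2 3 } → 309/128
edge 11 of 15 (Red): { 0 1 2 9/4 19/8 77/32 | 309/128 155/64 39/16 5/2 3 } → 617/256
edge 12 of 15 (Red): { 0 1 2 9/4 19/8 77/32 | 617/256 309/128 155/64 39/16 5/2 3 } → 1233/512
edge 13 of 15 (Red): { 0 1 2 9/4 19/8 77/32 | 1233/512 617/256 309/128 155/64 39/16 5/2 3 } → 2465/1024
edge 14 of 15 (Blue): { 0 1 2 9/4 19/8 77/32 2465/1024 | 1233/512 617/256 309/128 155/64 39/16 5/2 3 } → 4931/2048
edge 15 of 15 (Red): { 0 1 2 9/4 19/8 77/32 2465/1024 | 4931/2048 1233/512 617/256 309/128 155/64 39/16 5/2 3 } → 9861/4096

9861/4096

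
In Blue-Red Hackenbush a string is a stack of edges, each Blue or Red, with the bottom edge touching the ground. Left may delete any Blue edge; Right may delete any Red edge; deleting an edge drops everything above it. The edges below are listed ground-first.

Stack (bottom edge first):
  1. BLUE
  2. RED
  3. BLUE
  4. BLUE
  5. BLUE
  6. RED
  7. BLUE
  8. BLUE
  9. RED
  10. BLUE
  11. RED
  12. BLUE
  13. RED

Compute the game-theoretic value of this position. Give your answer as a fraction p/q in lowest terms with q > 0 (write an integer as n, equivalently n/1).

Build G(s[:k]) for k = 1..13, string s = BLUE RED BLUE BLUE BLUE RED BLUE BLUE RED BLUE RED BLUE RED.
step 1: add BLUE to get B; options L={ 0 } R={  } = 1
step 2: add RED to get BR; options L={ 0 } R={ 1 } = 1/2
step 3: add BLUE to get BRB; options L={ 0 1/2 } R={ 1 } = 3/4
step 4: add BLUE to get BRBB; options L={ 0 1/2 3/4 } R={ 1 } = 7/8
step 5: add BLUE to get BRBBB; options L={ 0 1/2 3/4 7/8 } R={ 1 } = 15/16
step 6: add RED to get BRBBBR; options L={ 0 1/2 3/4 7/8 } R={ 15/16 1 } = 29/32
step 7: add BLUE to get BRBBBRB; options L={ 0 1/2 3/4 7/8 29/32 } R={ 15/16 1 } = 59/64
step 8: add BLUE to get BRBBBRBB; options L={ 0 1/2 3/4 7/8 29/32 59/64 } R={ 15/16 1 } = 119/128
step 9: add RED to get BRBBBRBBR; options L={ 0 1/2 3/4 7/8 29/32 59/64 } R={ 119/128 15/16 1 } = 237/256
step 10: add BLUE to get BRBBBRBBRB; options L={ 0 1/2 3/4 7/8 29/32 59/64 237/256 } R={ 119/128 15/16 1 } = 475/512
step 11: add RED to get BRBBBRBBRBR; options L={ 0 1/2 3/4 7/8 29/32 59/64 237/256 } R={ 475/512 119/128 15/16 1 } = 949/1024
step 12: add BLUE to get BRBBBRBBRBRB; options L={ 0 1/2 3/4 7/8 29/32 59/64 237/256 949/1024 } R={ 475/512 119/128 15/16 1 } = 1899/2048
step 13: add RED to get BRBBBRBBRBRBR; options L={ 0 1/2 3/4 7/8 29/32 59/64 237/256 949/1024 } R={ 1899/2048 475/512 119/128 15/16 1 } = 3797/4096

3797/4096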